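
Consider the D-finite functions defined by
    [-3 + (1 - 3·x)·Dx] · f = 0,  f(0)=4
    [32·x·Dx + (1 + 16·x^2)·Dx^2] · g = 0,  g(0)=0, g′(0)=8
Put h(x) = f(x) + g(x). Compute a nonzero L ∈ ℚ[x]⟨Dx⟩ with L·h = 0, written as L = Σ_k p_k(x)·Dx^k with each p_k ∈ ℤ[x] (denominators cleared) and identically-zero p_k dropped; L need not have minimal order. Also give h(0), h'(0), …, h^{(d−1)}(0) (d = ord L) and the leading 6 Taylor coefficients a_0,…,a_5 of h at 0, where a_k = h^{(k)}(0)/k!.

L = (-96 + 1152·x + 4608·x^2)·Dx + (43 - 96·x + 240·x^2 + 4608·x^3)·Dx^2 + (-3 - 7·x - 112·x^3 + 768·x^4)·Dx^3  (order 3).
h: a_k = 4, 20, 36, 196/3, 324, 6908/5, …
ICs: h(0) = 4, h′(0) = 20, h′′(0) = 72.

f: a_k = 4, 12, 36, 108, 324, 972, …
g: a_k = 0, 8, 0, -128/3, 0, 2048/5, …
Weyl lclm of L_f,L_g ⇒ L₀ (ord ≤ 3).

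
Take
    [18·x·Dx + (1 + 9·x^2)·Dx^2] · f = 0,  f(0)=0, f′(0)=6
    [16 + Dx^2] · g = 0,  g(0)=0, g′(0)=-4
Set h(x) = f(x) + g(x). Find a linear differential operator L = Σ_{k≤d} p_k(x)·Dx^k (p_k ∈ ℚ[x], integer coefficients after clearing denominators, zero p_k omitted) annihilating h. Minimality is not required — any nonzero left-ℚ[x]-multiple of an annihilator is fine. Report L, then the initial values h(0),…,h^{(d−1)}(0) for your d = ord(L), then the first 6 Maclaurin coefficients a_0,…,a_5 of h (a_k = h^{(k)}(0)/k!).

L = (-13248·x + 181440·x^3 + 186624·x^5)·Dx + (-16 + 6048·x^2 + 66096·x^4 + 93312·x^6)·Dx^2 + (-828·x + 11340·x^3 + 11664·x^5)·Dx^3 + (-1 + 378·x^2 + 4131·x^4 + 5832·x^6)·Dx^4  (order 4).
h: a_k = 0, 2, 0, -22/3, 0, 266/3, …
ICs: h(0) = 0, h′(0) = 2, h′′(0) = 0, h′′′(0) = -44.

f: a_k = 0, 6, 0, -18, 0, 486/5, …
g: a_k = 0, -4, 0, 32/3, 0, -128/15, …
Sum ⇒ L₀ = lclm(L_f,L_g) in ℚ(x)⟨Dx⟩.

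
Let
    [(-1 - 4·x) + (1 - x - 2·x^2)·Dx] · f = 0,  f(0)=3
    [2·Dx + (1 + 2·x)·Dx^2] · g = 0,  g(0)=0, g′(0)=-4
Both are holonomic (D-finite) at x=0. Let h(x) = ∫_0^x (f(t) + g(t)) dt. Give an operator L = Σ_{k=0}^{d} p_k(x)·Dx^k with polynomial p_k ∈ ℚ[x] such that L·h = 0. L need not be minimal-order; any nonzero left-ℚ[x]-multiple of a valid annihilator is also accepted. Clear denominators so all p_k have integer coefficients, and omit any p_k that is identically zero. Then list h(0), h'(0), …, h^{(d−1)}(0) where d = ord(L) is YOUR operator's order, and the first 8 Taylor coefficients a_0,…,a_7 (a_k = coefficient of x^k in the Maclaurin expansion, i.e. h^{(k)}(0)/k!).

L = (54 + 228·x + 432·x^2 + 288·x^3 + 192·x^4)·Dx^2 + (11 + 124·x + 464·x^2 + 704·x^3 + 592·x^4 + 320·x^5)·Dx^3 + (-4 - 19·x - 17·x^2 + 42·x^3 + 116·x^4 + 136·x^5 + 64·x^6)·Dx^4  (order 4).
h: a_k = 0, 3, -1/2, 13/3, 29/12, 41/5, 251/30, 451/21, …
ICs: h(0) = 0, h′(0) = 3, h′′(0) = -1, h′′′(0) = 26.

f: a_k = 3, 3, 9, 15, 33, 63, 129, 255, …
g: a_k = 0, -4, 4, -16/3, 8, -64/5, 64/3, -256/7, …
L₀ := lclm(L_f,L_g); ord L₀ ≤ 1+2.
h=∫h₀ ⇒ L = L₀·Dx.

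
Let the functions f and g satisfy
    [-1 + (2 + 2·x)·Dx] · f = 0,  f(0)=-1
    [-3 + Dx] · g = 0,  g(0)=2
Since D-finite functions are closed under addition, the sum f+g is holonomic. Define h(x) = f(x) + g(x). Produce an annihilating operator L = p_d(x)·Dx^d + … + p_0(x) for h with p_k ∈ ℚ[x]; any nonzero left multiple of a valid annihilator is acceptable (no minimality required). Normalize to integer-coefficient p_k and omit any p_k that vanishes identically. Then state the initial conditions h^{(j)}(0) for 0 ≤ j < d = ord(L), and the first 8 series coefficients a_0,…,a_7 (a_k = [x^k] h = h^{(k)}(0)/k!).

f: a_k = -1, -1/2, 1/8, -1/16, 5/128, -7/256, 21/1024, -33/2048, …
g: a_k = 2, 6, 9, 9, 27/4, 81/20, 81/40, 243/280, …
Sum ⇒ L₀ = lclm(L_f,L_g) in ℚ(x)⟨Dx⟩.
L = (21 + 18·x) + (-37 - 72·x - 36·x^2)·Dx + (10 + 22·x + 12·x^2)·Dx^2  (order 2).
h: a_k = 1, 11/2, 73/8, 143/16, 869/128, 5149/1280, 10473/5120, 61053/71680, …
ICs: h(0) = 1, h′(0) = 11/2.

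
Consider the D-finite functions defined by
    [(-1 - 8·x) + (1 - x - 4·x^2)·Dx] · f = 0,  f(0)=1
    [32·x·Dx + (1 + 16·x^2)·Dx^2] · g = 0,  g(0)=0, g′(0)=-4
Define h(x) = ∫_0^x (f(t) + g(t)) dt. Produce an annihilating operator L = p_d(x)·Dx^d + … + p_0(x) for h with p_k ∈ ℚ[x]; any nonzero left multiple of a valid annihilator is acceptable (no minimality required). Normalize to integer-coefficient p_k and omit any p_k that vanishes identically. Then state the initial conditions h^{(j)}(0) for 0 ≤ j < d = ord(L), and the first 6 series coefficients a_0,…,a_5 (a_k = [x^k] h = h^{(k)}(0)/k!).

f: a_k = 1, 1, 5, 9, 29, 65, …
g: a_k = 0, -4, 0, 64/3, 0, -1024/5, …
f+g: L₀ = lclm(L_f,L_g), ord ≤ 1+2.
∫: right-multiply L₀ by Dx.
L = (-160 + 640·x + 14848·x^2 + 36864·x^3 + 178176·x^4 + 98304·x^6)·Dx^2 + (43 + 336·x + 16·x^2 + 3072·x^3 + 35072·x^4 + 124928·x^5 + 12288·x^6 + 98304·x^7)·Dx^3 + (-5 - 23·x - 272·x^2 - 16·x^3 - 2368·x^4 + 5888·x^5 + 12288·x^6 + 4096·x^7 + 16384·x^8)·Dx^4  (order 4).
h: a_k = 0, 1, -3/2, 5/3, 91/12, 29/5, …
ICs: h(0) = 0, h′(0) = 1, h′′(0) = -3, h′′′(0) = 10.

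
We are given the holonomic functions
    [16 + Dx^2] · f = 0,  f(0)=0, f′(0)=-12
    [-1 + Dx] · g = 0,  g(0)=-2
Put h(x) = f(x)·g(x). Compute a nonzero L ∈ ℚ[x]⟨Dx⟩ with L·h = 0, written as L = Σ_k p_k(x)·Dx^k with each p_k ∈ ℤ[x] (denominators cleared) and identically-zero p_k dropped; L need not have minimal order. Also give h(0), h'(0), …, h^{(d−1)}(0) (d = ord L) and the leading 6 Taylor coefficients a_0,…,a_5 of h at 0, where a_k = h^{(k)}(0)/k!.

f: a_k = 0, -12, 0, 32, 0, -128/5, …
g: a_k = -2, -2, -1, -1/3, -1/12, -1/60, …
Sym-product of L_f,L_g gives L₀ (≤ ord 2).
L = 17 - 2·Dx + Dx^2  (order 2).
h: a_k = 0, 24, 24, -52, -60, 101/5, …
ICs: h(0) = 0, h′(0) = 24.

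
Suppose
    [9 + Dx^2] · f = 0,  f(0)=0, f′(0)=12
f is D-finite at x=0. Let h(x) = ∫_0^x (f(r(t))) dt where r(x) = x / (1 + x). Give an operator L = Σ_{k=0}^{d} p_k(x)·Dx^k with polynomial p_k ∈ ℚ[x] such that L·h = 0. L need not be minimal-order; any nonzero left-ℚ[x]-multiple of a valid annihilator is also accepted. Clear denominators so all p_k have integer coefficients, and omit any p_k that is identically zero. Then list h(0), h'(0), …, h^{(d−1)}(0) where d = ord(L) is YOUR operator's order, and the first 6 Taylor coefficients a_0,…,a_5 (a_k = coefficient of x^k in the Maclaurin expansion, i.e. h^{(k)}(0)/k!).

L = 9·Dx + (2 + 6·x + 6·x^2 + 2·x^3)·Dx^2 + (1 + 4·x + 6·x^2 + 4·x^3 + x^4)·Dx^3  (order 3).
h: a_k = 0, 0, 6, -4, -3/2, 42/5, …
ICs: h(0) = 0, h′(0) = 0, h′′(0) = 12.

f: a_k = 0, 12, 0, -18, 0, 81/10, …
f∘r: x↦r, Dx↦Dx/r' in L_f ⇒ L₀.
h=∫₀ˣh₀: take L = L₀·Dx.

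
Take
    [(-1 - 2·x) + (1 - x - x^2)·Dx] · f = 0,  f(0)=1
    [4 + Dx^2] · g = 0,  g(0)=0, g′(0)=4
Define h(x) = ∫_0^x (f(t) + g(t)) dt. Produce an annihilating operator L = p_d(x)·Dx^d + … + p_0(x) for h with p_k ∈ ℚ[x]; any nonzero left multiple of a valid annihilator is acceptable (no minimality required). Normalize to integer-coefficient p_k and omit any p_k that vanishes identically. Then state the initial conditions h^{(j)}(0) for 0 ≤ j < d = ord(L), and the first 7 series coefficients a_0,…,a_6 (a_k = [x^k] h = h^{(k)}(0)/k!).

f: a_k = 1, 1, 2, 3, 5, 8, 13, …
g: a_k = 0, 4, 0, -8/3, 0, 8/15, 0, …
L₀ := lclm(L_f,L_g); ord L₀ ≤ 1+2.
Integrate: L := L₀·Dx.
L = (44 + 96·x + 32·x^2 + 48·x^3 + 40·x^4 + 16·x^5)·Dx + (-16 + 20·x + 8·x^2 - 16·x^3 + 12·x^4 + 24·x^5 + 8·x^6)·Dx^2 + (11 + 24·x + 8·x^2 + 12·x^3 + 10·x^4 + 4·x^5)·Dx^3 + (-4 + 5·x + 2·x^2 - 4·x^3 + 3·x^4 + 6·x^5 + 2·x^6)·Dx^4  (order 4).
h: a_k = 0, 1, 5/2, 2/3, 1/12, 1, 64/45, …
ICs: h(0) = 0, h′(0) = 1, h′′(0) = 5, h′′′(0) = 4.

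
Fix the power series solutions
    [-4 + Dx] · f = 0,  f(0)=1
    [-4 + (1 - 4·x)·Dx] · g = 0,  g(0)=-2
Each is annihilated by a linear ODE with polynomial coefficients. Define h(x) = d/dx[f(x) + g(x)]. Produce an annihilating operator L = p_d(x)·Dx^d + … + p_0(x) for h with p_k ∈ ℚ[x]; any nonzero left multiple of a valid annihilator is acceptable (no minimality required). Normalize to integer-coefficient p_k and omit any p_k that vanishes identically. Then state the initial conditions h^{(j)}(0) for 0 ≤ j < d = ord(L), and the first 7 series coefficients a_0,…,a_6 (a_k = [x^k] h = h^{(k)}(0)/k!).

f: a_k = 1, 4, 8, 32/3, 32/3, 128/15, 256/45, …
g: a_k = -2, -8, -32, -128, -512, -2048, -8192, …
Sum ⇒ L₀ = lclm(L_f,L_g) in ℚ(x)⟨Dx⟩.
Derive L from L₀ (diff closure).
L = (64 + 128·x) + (-20 - 32·x + 64·x^2)·Dx + (1 - 16·x^2)·Dx^2  (order 2).
h: a_k = -4, -48, -352, -6016/3, -30592/3, -736768/15, -10320896/45, …
ICs: h(0) = -4, h′(0) = -48.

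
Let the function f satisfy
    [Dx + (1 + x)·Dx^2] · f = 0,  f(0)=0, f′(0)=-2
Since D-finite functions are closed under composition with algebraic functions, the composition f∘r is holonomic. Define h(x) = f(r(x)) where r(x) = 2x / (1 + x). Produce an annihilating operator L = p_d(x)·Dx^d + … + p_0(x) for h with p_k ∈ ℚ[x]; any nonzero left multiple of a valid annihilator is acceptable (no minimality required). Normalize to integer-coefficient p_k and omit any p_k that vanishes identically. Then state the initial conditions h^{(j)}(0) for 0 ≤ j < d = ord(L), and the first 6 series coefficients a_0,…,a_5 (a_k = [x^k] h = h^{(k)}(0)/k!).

f: a_k = 0, -2, 1, -2/3, 1/2, -2/5, …
Substitute x→r, Dx→(1/r')Dx; clear ⇒ L₀.
L = (4 + 6·x)·Dx + (1 + 4·x + 3·x^2)·Dx^2  (order 2).
h: a_k = 0, -4, 8, -52/3, 40, -484/5, …
ICs: h(0) = 0, h′(0) = -4.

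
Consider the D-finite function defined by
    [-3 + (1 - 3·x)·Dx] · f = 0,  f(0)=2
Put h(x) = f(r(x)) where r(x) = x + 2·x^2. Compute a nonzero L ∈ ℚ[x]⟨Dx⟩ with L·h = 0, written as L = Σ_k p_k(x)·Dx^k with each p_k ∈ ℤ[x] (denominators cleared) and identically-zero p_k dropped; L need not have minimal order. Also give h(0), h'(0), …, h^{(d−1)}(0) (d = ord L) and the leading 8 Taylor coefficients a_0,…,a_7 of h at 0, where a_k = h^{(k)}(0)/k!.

f: a_k = 2, 6, 18, 54, 162, 486, 1458, 4374, …
Substitute x→r, Dx→(1/r')Dx; clear ⇒ L₀.
L = (3 + 12·x) + (-1 + 3·x + 6·x^2)·Dx  (order 1).
h: a_k = 2, 6, 30, 126, 558, 2430, 10638, 46494, …
ICs: h(0) = 2.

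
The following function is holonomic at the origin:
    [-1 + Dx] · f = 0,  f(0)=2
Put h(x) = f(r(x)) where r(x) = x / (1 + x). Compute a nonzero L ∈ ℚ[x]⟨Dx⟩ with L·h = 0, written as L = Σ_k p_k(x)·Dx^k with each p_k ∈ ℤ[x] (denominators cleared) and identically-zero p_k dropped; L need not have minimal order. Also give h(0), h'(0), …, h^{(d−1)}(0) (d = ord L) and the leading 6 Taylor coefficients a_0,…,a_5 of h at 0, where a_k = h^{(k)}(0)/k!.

f: a_k = 2, 2, 1, 1/3, 1/12, 1/60, …
Substitute x→r, Dx→(1/r')Dx; clear ⇒ L₀.
L = -1 + (1 + 2·x + x^2)·Dx  (order 1).
h: a_k = 2, 2, -1, 1/3, 1/12, -19/60, …
ICs: h(0) = 2.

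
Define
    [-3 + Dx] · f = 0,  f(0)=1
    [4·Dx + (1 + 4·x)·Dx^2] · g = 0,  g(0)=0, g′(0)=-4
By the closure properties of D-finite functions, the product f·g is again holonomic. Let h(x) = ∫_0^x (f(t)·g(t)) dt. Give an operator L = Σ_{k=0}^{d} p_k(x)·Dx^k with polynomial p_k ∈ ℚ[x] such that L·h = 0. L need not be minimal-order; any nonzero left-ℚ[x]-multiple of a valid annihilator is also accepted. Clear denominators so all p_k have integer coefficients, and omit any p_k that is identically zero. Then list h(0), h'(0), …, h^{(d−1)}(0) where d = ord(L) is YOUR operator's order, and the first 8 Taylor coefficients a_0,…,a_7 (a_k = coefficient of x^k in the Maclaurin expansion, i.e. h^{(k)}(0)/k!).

L = (-3 + 36·x)·Dx + (-2 - 24·x)·Dx^2 + (1 + 4·x)·Dx^3  (order 3).
h: a_k = 0, 0, -2, -4/3, -23/6, 18/5, -863/60, 1675/42, …
ICs: h(0) = 0, h′(0) = 0, h′′(0) = -4.

f: a_k = 1, 3, 9/2, 9/2, 27/8, 81/40, 81/80, 243/560, …
g: a_k = 0, -4, 8, -64/3, 64, -1024/5, 2048/3, -16384/7, …
f·g: L₀ = L_f ⊗_s L_g, ord ≤ 1·2.
Integrate: L := L₀·Dx.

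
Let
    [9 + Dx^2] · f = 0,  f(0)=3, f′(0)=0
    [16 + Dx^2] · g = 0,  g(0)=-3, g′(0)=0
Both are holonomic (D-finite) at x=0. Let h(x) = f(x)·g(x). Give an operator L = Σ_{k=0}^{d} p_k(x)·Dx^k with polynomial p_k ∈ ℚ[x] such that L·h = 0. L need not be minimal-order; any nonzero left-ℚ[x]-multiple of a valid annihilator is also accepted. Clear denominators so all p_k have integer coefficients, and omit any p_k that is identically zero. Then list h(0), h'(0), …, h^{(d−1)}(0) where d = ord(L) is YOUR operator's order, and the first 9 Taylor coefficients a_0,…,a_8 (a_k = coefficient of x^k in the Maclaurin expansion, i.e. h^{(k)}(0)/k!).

f: a_k = 3, 0, -27/2, 0, 81/8, 0, -243/80, 0, 2187/4480, …
g: a_k = -3, 0, 24, 0, -32, 0, 256/15, 0, -512/105, …
Product ⇒ symmetric product L₀, ord ≤ 4.
L = 49 + 50·Dx^2 + Dx^4  (order 4).
h: a_k = -9, 0, 225/2, 0, -3603/8, 0, 11765/16, 0, -2882401/4480, …
ICs: h(0) = -9, h′(0) = 0, h′′(0) = 225, h′′′(0) = 0.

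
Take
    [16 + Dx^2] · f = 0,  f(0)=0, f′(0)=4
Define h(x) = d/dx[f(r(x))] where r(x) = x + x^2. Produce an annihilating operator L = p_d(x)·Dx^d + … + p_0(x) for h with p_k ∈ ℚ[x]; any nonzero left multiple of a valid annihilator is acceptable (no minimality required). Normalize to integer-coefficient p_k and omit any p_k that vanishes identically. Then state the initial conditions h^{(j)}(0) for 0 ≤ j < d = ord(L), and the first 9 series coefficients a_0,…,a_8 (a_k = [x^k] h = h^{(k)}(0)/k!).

f: a_k = 0, 4, 0, -32/3, 0, 128/15, 0, -1024/315, 0, …
Change of var in L_f (x↦r) gives L₀.
Differentiate: ansatz ord ≤ ord L₀ ⇒ L.
L = (28 + 128·x + 384·x^2 + 512·x^3 + 256·x^4) + (-6 - 12·x)·Dx + (1 + 4·x + 4·x^2)·Dx^2  (order 2).
h: a_k = 4, 8, -32, -128, -352/3, 192, 25856/45, 22528/45, -70528/315, …
ICs: h(0) = 4, h′(0) = 8.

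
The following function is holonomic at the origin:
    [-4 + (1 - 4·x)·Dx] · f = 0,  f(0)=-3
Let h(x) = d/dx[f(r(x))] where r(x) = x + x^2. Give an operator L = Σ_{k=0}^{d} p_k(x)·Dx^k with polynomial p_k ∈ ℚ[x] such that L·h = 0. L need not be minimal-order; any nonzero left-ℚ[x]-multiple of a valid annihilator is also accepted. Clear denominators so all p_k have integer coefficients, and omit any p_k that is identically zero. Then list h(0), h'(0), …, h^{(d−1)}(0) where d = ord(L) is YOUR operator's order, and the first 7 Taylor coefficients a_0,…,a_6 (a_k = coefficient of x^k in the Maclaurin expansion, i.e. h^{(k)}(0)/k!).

L = (10 + 24·x + 24·x^2) + (-1 + 2·x + 12·x^2 + 8·x^3)·Dx  (order 1).
h: a_k = -12, -120, -864, -5568, -33600, -194688, -1096704, …
ICs: h(0) = -12.

f: a_k = -3, -12, -48, -192, -768, -3072, -12288, …
Change of var in L_f (x↦r) gives L₀.
Differentiate: ansatz ord ≤ ord L₀ ⇒ L.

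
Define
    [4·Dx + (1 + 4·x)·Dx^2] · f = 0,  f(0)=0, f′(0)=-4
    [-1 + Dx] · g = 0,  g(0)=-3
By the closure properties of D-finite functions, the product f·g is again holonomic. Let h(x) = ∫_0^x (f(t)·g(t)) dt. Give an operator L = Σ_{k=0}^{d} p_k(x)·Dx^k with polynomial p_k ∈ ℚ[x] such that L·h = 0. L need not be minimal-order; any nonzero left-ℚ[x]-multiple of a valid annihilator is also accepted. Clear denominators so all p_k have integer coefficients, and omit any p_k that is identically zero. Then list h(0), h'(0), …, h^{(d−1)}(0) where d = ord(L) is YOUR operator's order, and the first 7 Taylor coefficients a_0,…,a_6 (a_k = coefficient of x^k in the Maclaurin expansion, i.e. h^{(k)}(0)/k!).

L = (-3 + 4·x)·Dx + (2 - 8·x)·Dx^2 + (1 + 4·x)·Dx^3  (order 3).
h: a_k = 0, 0, 6, -4, 23/2, -138/5, 1503/20, …
ICs: h(0) = 0, h′(0) = 0, h′′(0) = 12.

f: a_k = 0, -4, 8, -64/3, 64, -1024/5, 2048/3, …
g: a_k = -3, -3, -3/2, -1/2, -1/8, -1/40, -1/240, …
Product ⇒ symmetric product L₀, ord ≤ 2.
∫: right-multiply L₀ by Dx.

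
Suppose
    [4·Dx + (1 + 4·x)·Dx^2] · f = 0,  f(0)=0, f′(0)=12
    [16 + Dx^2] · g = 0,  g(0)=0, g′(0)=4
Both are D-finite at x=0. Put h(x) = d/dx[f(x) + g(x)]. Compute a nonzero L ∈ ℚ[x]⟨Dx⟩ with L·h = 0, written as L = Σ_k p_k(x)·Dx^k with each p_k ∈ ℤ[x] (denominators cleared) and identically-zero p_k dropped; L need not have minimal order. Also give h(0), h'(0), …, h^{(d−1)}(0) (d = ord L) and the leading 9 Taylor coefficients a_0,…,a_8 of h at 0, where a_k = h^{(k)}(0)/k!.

f: a_k = 0, 12, -24, 64, -192, 3072/5, -2048, 49152/7, -24576, …
g: a_k = 0, 4, 0, -32/3, 0, 128/15, 0, -1024/315, 0, …
f+g: L₀ = lclm(L_f,L_g), ord ≤ 2+2.
h=h₀': d/dx-closure on L₀ ⇒ L.
L = (448 + 512·x + 1024·x^2) + (48 + 320·x + 768·x^2 + 1024·x^3)·Dx + (28 + 32·x + 64·x^2)·Dx^2 + (3 + 20·x + 48·x^2 + 64·x^3)·Dx^3  (order 3).
h: a_k = 16, -48, 160, -768, 9344/3, -12288, 2210816/45, -196608, 247728128/315, …
ICs: h(0) = 16, h′(0) = -48, h′′(0) = 320.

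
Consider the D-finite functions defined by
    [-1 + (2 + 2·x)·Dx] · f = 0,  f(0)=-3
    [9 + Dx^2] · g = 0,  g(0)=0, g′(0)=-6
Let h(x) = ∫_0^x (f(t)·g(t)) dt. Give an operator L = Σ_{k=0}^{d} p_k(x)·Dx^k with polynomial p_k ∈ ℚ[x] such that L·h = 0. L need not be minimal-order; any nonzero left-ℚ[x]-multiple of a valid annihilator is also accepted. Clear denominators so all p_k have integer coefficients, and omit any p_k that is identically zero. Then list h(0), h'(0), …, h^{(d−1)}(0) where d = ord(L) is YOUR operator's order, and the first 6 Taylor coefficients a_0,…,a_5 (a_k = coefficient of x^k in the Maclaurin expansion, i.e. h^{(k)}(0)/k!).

f: a_k = -3, -3/2, 3/8, -3/16, 15/128, -21/256, …
g: a_k = 0, -6, 0, 9, 0, -81/20, …
Product ⇒ symmetric product L₀, ord ≤ 2.
h=∫₀ˣh₀: take L = L₀·Dx.
L = (39 + 72·x + 36·x^2)·Dx + (-4 - 4·x)·Dx^2 + (4 + 8·x + 4·x^2)·Dx^3  (order 3).
h: a_k = 0, 0, 9, 3, -117/16, -99/40, …
ICs: h(0) = 0, h′(0) = 0, h′′(0) = 18.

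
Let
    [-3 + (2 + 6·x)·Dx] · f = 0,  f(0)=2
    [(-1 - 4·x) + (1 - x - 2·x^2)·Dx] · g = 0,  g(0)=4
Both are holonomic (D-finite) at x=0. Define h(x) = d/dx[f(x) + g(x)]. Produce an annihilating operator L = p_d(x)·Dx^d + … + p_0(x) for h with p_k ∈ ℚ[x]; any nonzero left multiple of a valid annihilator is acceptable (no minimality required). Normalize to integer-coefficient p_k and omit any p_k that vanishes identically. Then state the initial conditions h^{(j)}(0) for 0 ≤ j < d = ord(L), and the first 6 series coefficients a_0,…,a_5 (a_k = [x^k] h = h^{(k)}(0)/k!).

L = (-114 - 522·x - 1152·x^2 - 816·x^3 - 720·x^4) + (-31 - 414·x - 1803·x^2 - 3208·x^3 - 3084·x^4 - 2160·x^5)·Dx + (10 + 66·x + 110·x^2 - 74·x^3 - 456·x^4 - 808·x^5 - 480·x^6)·Dx^2  (order 2).
h: a_k = 7, 39/2, 561/8, 2411/16, 62265/128, 218265/256, …
ICs: h(0) = 7, h′(0) = 39/2.

f: a_k = 2, 3, -9/4, 27/8, -405/64, 1701/128, …
g: a_k = 4, 4, 12, 20, 44, 84, …
h₀=f+g: left-lcm gives L₀, ord ≤ 2.
Derive L from L₀ (diff closure).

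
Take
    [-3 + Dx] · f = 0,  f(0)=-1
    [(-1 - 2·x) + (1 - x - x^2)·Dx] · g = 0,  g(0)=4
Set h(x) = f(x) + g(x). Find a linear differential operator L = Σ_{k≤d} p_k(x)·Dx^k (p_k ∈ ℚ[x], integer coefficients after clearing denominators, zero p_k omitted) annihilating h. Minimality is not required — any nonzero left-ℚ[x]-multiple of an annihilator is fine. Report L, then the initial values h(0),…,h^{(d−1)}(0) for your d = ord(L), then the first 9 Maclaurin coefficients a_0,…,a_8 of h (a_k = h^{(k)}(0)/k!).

L = (3 + 9·x + 45·x^2 + 18·x^3) + (5 - 24·x - 15·x^2 + 18·x^3 + 9·x^4)·Dx + (-2 + 7·x - 8·x^3 - 3·x^4)·Dx^2  (order 2).
h: a_k = 3, 1, 7/2, 15/2, 133/8, 1199/40, 4079/80, 46797/560, 608551/4480, …
ICs: h(0) = 3, h′(0) = 1.

f: a_k = -1, -3, -9/2, -9/2, -27/8, -81/40, -81/80, -243/560, -729/4480, …
g: a_k = 4, 4, 8, 12, 20, 32, 52, 84, 136, …
L₀ := lclm(L_f,L_g); ord L₀ ≤ 1+1.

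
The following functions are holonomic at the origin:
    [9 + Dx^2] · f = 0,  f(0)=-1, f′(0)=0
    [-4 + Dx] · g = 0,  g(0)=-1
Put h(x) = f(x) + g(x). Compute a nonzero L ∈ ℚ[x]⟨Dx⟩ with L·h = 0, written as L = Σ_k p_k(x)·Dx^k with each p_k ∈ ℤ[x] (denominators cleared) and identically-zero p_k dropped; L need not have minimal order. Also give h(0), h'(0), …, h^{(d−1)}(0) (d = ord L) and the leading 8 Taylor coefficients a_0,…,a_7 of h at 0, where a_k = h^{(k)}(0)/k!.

f: a_k = -1, 0, 9/2, 0, -27/8, 0, 81/80, 0, …
g: a_k = -1, -4, -8, -32/3, -32/3, -128/15, -256/45, -1024/315, …
Sum ⇒ L₀ = lclm(L_f,L_g) in ℚ(x)⟨Dx⟩.
L = -36 + 9·Dx - 4·Dx^2 + Dx^3  (order 3).
h: a_k = -2, -4, -7/2, -32/3, -337/24, -128/15, -3367/720, -1024/315, …
ICs: h(0) = -2, h′(0) = -4, h′′(0) = -7.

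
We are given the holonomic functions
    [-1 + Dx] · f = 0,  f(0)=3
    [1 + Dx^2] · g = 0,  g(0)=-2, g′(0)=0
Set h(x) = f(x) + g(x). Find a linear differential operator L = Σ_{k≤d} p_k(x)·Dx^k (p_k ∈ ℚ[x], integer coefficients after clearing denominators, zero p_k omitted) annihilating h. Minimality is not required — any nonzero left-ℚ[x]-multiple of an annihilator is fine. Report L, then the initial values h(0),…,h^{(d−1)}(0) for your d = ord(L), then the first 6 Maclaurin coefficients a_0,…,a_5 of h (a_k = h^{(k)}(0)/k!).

L = -1 + Dx - Dx^2 + Dx^3  (order 3).
h: a_k = 1, 3, 5/2, 1/2, 1/24, 1/40, …
ICs: h(0) = 1, h′(0) = 3, h′′(0) = 5.

f: a_k = 3, 3, 3/2, 1/2, 1/8, 1/40, …
g: a_k = -2, 0, 1, 0, -1/12, 0, …
L₀ := lclm(L_f,L_g); ord L₀ ≤ 1+2.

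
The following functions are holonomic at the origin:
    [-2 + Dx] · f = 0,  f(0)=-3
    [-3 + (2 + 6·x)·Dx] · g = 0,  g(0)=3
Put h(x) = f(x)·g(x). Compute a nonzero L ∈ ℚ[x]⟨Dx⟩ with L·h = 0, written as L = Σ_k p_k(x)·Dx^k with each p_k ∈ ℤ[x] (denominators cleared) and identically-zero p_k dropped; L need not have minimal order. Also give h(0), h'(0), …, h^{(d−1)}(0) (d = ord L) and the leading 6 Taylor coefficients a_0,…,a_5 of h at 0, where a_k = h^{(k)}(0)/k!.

L = (-7 - 12·x) + (2 + 6·x)·Dx  (order 1).
h: a_k = -9, -63/2, -279/8, -543/16, -723/128, -39837/1280, …
ICs: h(0) = -9.

f: a_k = -3, -6, -6, -4, -2, -4/5, …
g: a_k = 3, 9/2, -27/8, 81/16, -1215/128, 5103/256, …
f·g: L₀ = L_f ⊗_s L_g, ord ≤ 1·1.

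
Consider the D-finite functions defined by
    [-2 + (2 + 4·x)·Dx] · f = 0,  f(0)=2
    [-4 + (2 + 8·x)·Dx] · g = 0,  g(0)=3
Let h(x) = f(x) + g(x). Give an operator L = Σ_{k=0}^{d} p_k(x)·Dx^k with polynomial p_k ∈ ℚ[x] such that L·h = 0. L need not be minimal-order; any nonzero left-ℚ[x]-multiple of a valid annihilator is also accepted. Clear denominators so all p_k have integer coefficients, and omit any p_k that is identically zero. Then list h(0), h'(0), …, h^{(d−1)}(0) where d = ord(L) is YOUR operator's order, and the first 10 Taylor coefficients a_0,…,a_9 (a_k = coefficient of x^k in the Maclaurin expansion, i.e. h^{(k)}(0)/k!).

f: a_k = 2, 2, -1, 1, -5/4, 7/4, -21/8, 33/8, -429/64, 715/64, …
g: a_k = 3, 6, -6, 12, -30, 84, -252, 792, -2574, 8580, …
Weyl lclm of L_f,L_g ⇒ L₀ (ord ≤ 2).
L = -2 + (3 + 8·x)·Dx + (1 + 6·x + 8·x^2)·Dx^2  (order 2).
h: a_k = 5, 8, -7, 13, -125/4, 343/4, -2037/8, 6369/8, -165165/64, 549835/64, …
ICs: h(0) = 5, h′(0) = 8.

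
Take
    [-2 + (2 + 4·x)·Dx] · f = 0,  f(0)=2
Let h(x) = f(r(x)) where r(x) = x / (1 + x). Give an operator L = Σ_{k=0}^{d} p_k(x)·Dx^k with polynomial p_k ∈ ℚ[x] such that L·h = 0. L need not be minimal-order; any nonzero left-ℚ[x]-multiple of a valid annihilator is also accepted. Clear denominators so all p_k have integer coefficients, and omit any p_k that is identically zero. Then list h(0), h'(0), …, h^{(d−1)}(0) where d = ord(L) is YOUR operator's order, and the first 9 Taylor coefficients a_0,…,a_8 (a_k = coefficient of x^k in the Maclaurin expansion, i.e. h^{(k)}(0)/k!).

L = -1 + (1 + 4·x + 3·x^2)·Dx  (order 1).
h: a_k = 2, 2, -3, 5, -37/4, 75/4, -327/8, 753/8, -14445/64, …
ICs: h(0) = 2.

f: a_k = 2, 2, -1, 1, -5/4, 7/4, -21/8, 33/8, -429/64, …
Substitute x→r, Dx→(1/r')Dx; clear ⇒ L₀.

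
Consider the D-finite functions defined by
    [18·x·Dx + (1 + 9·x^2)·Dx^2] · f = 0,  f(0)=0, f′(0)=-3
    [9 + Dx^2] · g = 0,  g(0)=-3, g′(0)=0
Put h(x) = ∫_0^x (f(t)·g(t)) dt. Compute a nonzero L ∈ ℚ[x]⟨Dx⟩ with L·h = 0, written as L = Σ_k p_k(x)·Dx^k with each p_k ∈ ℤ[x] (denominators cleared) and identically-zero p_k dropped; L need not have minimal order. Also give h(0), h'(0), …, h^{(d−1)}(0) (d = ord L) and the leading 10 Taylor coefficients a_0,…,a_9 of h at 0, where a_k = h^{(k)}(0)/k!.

f: a_k = 0, -3, 0, 9, 0, -243/5, 0, 2187/7, 0, -2187, …
g: a_k = -3, 0, 27/2, 0, -81/8, 0, 243/80, 0, -2187/4480, 0, …
Product ⇒ symmetric product L₀, ord ≤ 4.
∫: right-multiply L₀ by Dx.
L = (810 + 18954·x^2 + 72171·x^4 + 236196·x^6 + 531441·x^8)·Dx + (972·x + 14580·x^3 + 78732·x^5 + 236196·x^7)·Dx^2 + (108 + 2592·x^2 + 13122·x^4 + 52488·x^6 + 118098·x^8)·Dx^3 + (108·x + 1620·x^3 + 8748·x^5 + 26244·x^7)·Dx^4 + (2 + 54·x^2 + 567·x^4 + 2916·x^6 + 6561·x^8)·Dx^5  (order 5).
h: a_k = 0, 0, 9/2, 0, -135/8, 0, 3969/80, 0, -948429/4480, 0, …
ICs: h(0) = 0, h′(0) = 0, h′′(0) = 9, h′′′(0) = 0, h′′′′(0) = -405.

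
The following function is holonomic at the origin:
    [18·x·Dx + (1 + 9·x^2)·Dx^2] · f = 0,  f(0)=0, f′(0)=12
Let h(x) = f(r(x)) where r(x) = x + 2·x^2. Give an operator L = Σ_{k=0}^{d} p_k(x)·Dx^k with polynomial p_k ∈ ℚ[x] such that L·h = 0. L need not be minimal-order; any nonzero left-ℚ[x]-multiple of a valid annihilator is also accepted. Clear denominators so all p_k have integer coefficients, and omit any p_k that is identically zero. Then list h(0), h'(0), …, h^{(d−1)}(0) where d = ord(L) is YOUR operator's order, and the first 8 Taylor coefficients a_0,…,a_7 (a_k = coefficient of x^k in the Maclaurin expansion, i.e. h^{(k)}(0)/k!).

L = (-4 + 18·x + 144·x^2 + 432·x^3 + 432·x^4)·Dx + (1 + 4·x + 9·x^2 + 72·x^3 + 180·x^4 + 144·x^5)·Dx^2  (order 2).
h: a_k = 0, 12, 24, -36, -216, -1188/5, 1656, 45684/7, …
ICs: h(0) = 0, h′(0) = 12.

f: a_k = 0, 12, 0, -36, 0, 972/5, 0, -8748/7, …
Change of var in L_f (x↦r) gives L₀.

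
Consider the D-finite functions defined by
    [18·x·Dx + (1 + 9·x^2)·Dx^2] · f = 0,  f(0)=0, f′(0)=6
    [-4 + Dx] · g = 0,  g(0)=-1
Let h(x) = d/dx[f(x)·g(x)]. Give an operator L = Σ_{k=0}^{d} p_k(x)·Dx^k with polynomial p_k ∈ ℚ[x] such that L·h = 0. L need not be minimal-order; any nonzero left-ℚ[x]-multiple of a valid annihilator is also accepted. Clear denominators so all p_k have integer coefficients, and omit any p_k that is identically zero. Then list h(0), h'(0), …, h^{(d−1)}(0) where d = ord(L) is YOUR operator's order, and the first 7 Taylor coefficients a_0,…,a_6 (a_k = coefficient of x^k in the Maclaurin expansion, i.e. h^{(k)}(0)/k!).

L = (-4 - 288·x + 1548·x^2 - 2592·x^3 + 2592·x^4) + (-7 + 108·x - 531·x^2 + 972·x^3 - 1296·x^4)·Dx + (2 - 9·x + 36·x^2 - 81·x^3 + 162·x^4)·Dx^2  (order 2).
h: a_k = -6, -48, -90, 32, -86, -1488, 538/15, …
ICs: h(0) = -6, h′(0) = -48.

f: a_k = 0, 6, 0, -18, 0, 486/5, 0, …
g: a_k = -1, -4, -8, -32/3, -32/3, -128/15, -256/45, …
L₀ := L_f ⊗_s L_g (sym. prod.), ord ≤ 2.
h=h₀': d/dx-closure on L₀ ⇒ L.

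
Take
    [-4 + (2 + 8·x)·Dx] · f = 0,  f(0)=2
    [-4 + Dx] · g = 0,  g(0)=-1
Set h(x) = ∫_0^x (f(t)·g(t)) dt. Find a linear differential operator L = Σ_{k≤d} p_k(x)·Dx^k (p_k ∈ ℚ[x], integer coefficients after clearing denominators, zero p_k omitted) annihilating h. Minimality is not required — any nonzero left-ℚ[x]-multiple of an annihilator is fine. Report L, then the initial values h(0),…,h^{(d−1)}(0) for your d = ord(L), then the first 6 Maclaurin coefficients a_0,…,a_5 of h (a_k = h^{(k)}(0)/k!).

f: a_k = 2, 4, -4, 8, -20, 56, …
g: a_k = -1, -4, -8, -32/3, -32/3, -128/15, …
Sym-product of L_f,L_g gives L₀ (≤ ord 1).
h=∫₀ˣh₀: take L = L₀·Dx.
L = (-6 - 16·x)·Dx + (1 + 4·x)·Dx^2  (order 2).
h: a_k = 0, -2, -6, -28/3, -34/3, -44/5, …
ICs: h(0) = 0, h′(0) = -2.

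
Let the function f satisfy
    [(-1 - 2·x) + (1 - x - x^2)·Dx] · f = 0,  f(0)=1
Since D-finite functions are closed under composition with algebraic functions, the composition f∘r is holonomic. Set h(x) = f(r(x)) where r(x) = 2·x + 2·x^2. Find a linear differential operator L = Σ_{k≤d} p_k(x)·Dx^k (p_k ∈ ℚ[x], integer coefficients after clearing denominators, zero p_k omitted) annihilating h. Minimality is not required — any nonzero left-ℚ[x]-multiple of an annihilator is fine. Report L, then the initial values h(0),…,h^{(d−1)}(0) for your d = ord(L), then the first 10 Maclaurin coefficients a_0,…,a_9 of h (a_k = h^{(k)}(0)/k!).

L = (2 + 12·x + 24·x^2 + 16·x^3) + (-1 + 2·x + 6·x^2 + 8·x^3 + 4·x^4)·Dx  (order 1).
h: a_k = 1, 2, 10, 40, 160, 648, 2616, 10560, 42640, 172160, …
ICs: h(0) = 1.

f: a_k = 1, 1, 2, 3, 5, 8, 13, 21, 34, 55, …
L₀ from L_f via x↦r, Dx↦r'^{-1}Dx.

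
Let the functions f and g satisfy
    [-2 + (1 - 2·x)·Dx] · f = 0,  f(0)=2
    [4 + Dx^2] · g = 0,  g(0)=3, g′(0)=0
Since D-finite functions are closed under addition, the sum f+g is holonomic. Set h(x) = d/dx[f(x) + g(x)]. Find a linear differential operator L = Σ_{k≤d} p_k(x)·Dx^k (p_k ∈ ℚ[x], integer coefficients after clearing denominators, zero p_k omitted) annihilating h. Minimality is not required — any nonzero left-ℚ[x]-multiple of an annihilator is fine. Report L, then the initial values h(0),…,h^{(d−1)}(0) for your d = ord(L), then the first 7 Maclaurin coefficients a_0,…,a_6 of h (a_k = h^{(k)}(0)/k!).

L = (208 - 64·x + 64·x^2) + (-28 + 72·x - 48·x^2 + 32·x^3)·Dx + (52 - 16·x + 16·x^2)·Dx^2 + (-7 + 18·x - 12·x^2 + 8·x^3)·Dx^3  (order 3).
h: a_k = 4, 4, 48, 136, 320, 3832/5, 1792, …
ICs: h(0) = 4, h′(0) = 4, h′′(0) = 96.

f: a_k = 2, 4, 8, 16, 32, 64, 128, …
g: a_k = 3, 0, -6, 0, 2, 0, -4/15, …
Weyl lclm of L_f,L_g ⇒ L₀ (ord ≤ 3).
Derive L from L₀ (diff closure).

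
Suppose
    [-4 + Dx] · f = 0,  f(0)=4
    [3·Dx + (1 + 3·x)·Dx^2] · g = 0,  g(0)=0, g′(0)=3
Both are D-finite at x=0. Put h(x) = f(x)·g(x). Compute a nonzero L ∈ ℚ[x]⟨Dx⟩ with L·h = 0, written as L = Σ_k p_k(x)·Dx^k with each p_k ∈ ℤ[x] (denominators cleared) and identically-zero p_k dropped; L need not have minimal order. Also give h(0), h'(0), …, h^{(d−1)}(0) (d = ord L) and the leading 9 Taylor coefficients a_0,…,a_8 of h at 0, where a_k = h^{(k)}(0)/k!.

f: a_k = 4, 16, 32, 128/3, 128/3, 512/15, 1024/45, 4096/315, 2048/315, …
g: a_k = 0, 3, -9/2, 9, -81/4, 243/5, -243/2, 2187/7, -6561/8, …
Product ⇒ symmetric product L₀, ord ≤ 2.
L = (4 + 48·x) + (-5 - 24·x)·Dx + (1 + 3·x)·Dx^2  (order 2).
h: a_k = 0, 12, 30, 60, 47, 472/5, -62, 31036/105, -21487/30, …
ICs: h(0) = 0, h′(0) = 12.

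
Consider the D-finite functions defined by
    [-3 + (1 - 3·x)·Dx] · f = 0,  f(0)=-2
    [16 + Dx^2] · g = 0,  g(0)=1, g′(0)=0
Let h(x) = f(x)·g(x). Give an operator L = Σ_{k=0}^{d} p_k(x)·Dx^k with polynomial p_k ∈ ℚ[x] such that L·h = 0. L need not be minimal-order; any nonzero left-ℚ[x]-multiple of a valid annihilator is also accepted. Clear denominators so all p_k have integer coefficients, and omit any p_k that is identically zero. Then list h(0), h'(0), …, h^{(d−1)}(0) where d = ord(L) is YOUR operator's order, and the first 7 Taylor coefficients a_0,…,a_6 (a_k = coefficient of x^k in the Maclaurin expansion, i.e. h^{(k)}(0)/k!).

L = (-16 + 48·x) + 6·Dx + (-1 + 3·x)·Dx^2  (order 2).
h: a_k = -2, -6, -2, -6, -118/3, -118, -15418/45, …
ICs: h(0) = -2, h′(0) = -6.

f: a_k = -2, -6, -18, -54, -162, -486, -1458, …
g: a_k = 1, 0, -8, 0, 32/3, 0, -256/45, …
h₀=f·g: eliminate ⇒ L₀, order ≤ 1·2.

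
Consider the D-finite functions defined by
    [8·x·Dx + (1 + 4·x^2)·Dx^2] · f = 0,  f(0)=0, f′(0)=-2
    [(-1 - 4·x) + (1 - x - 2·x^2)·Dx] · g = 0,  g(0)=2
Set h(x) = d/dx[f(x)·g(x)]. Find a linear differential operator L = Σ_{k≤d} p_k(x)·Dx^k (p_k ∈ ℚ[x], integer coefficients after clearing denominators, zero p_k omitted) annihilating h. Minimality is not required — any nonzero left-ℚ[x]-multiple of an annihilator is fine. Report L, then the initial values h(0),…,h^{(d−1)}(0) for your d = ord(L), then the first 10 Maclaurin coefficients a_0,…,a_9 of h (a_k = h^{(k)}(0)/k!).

L = (288·x^2 + 384·x^3 + 1152·x^4) + (5 + 24·x + 36·x^2 + 128·x^3 + 384·x^4 + 768·x^5)·Dx + (-1 - x - 12·x^2 + 12·x^3 - 8·x^4 + 64·x^5 + 96·x^6)·Dx^2  (order 2).
h: a_k = -4, -8, -20, -176/3, -204, -2104/5, -12092/15, -14304/7, -188852/35, -699544/63, …
ICs: h(0) = -4, h′(0) = -8.

f: a_k = 0, -2, 0, 8/3, 0, -32/5, 0, 128/7, 0, -512/9, …
g: a_k = 2, 2, 6, 10, 22, 42, 86, 170, 342, 682, …
f·g: L₀ = L_f ⊗_s L_g, ord ≤ 2·1.
Differentiate: ansatz ord ≤ ord L₀ ⇒ L.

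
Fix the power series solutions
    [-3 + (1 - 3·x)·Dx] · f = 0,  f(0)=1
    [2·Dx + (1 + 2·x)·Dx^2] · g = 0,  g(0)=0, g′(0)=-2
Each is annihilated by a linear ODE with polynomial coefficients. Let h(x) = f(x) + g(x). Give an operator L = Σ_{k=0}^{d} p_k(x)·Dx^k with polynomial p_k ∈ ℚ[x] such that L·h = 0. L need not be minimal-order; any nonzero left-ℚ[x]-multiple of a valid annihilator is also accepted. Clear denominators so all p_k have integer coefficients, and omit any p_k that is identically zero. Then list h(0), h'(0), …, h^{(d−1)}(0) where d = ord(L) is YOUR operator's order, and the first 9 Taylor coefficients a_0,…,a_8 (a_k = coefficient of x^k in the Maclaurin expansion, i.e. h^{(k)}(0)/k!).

L = (78 + 36·x)·Dx + (23 + 132·x + 72·x^2)·Dx^2 + (-4 + x + 27·x^2 + 18·x^3)·Dx^3  (order 3).
h: a_k = 1, 1, 11, 73/3, 85, 1183/5, 2219/3, 15181/7, 6593, …
ICs: h(0) = 1, h′(0) = 1, h′′(0) = 22.

f: a_k = 1, 3, 9, 27, 81, 243, 729, 2187, 6561, …
g: a_k = 0, -2, 2, -8/3, 4, -32/5, 32/3, -128/7, 32, …
L₀ := lclm(L_f,L_g); ord L₀ ≤ 1+2.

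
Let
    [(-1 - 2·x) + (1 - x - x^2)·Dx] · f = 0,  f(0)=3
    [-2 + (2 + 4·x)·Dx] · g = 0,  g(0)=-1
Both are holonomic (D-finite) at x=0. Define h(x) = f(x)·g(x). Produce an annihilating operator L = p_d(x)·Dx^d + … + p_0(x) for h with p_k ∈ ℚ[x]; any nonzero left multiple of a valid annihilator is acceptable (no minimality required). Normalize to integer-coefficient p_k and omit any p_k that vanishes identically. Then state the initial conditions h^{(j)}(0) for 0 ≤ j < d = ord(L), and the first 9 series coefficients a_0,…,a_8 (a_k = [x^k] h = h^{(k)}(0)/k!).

L = (2 + 3·x + 3·x^2) + (-1 - x + 3·x^2 + 2·x^3)·Dx  (order 1).
h: a_k = -3, -6, -15/2, -15, -165/8, -153/4, -879/16, -795/8, -18465/128, …
ICs: h(0) = -3.

f: a_k = 3, 3, 6, 9, 15, 24, 39, 63, 102, …
g: a_k = -1, -1, 1/2, -1/2, 5/8, -7/8, 21/16, -33/16, 429/128, …
f·g: L₀ = L_f ⊗_s L_g, ord ≤ 1·1.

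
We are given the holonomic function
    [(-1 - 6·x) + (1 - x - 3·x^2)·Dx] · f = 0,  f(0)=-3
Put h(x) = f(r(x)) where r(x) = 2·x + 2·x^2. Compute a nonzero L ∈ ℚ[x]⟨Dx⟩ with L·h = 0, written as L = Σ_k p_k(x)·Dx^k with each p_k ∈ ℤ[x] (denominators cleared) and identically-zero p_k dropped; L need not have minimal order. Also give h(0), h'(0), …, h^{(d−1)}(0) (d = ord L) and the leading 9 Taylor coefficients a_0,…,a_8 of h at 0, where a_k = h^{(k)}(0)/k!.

f: a_k = -3, -3, -12, -21, -57, -120, -291, -651, -1524, …
L₀ from L_f via x↦r, Dx↦r'^{-1}Dx.
L = (2 + 28·x + 72·x^2 + 48·x^3) + (-1 + 2·x + 14·x^2 + 24·x^3 + 12·x^4)·Dx  (order 1).
h: a_k = -3, -6, -54, -264, -1464, -7992, -43464, -237120, -1292112, …
ICs: h(0) = -3.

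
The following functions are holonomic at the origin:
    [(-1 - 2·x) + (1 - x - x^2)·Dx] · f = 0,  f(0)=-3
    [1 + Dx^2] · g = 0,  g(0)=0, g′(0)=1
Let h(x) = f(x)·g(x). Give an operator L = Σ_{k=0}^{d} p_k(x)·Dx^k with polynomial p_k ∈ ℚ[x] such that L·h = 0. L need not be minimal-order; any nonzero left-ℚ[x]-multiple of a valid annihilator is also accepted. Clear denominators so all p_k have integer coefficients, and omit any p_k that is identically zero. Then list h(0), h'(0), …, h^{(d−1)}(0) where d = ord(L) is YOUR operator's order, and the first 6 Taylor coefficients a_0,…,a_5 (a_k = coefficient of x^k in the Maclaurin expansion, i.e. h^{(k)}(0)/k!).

f: a_k = -3, -3, -6, -9, -15, -24, …
g: a_k = 0, 1, 0, -1/6, 0, 1/120, …
Sym-product of L_f,L_g gives L₀ (≤ ord 2).
L = (1 + x + x^2) + (2 + 4·x)·Dx + (-1 + x + x^2)·Dx^2  (order 2).
h: a_k = 0, -3, -3, -11/2, -17/2, -561/40, …
ICs: h(0) = 0, h′(0) = -3.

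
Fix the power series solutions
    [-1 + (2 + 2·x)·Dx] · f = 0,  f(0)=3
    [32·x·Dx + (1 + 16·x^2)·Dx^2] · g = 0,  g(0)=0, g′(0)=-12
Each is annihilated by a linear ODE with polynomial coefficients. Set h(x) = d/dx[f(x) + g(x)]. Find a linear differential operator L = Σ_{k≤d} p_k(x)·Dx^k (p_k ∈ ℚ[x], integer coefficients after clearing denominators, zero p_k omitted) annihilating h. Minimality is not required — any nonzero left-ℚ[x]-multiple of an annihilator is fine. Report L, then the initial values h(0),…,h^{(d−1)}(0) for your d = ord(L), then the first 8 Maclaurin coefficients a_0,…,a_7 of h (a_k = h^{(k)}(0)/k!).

f: a_k = 3, 3/2, -3/8, 3/16, -15/128, 21/256, -63/1024, 99/2048, …
g: a_k = 0, -12, 0, 64, 0, -3072/5, 0, 49152/7, …
L₀ := lclm(L_f,L_g); ord L₀ ≤ 1+2.
Differentiate: ansatz ord ≤ ord L₀ ⇒ L.
L = (-64 - 160·x + 3072·x^2 + 1536·x^3) + (-131 - 256·x + 5920·x^2 + 12288·x^3 + 5376·x^4)·Dx + (-2 + 126·x + 192·x^2 + 2112·x^3 + 3584·x^4 + 1536·x^5)·Dx^2  (order 2).
h: a_k = -21/2, -3/4, 3081/16, -15/32, -786327/256, -189/512, 100663989/2048, -1287/4096, …
ICs: h(0) = -21/2, h′(0) = -3/4.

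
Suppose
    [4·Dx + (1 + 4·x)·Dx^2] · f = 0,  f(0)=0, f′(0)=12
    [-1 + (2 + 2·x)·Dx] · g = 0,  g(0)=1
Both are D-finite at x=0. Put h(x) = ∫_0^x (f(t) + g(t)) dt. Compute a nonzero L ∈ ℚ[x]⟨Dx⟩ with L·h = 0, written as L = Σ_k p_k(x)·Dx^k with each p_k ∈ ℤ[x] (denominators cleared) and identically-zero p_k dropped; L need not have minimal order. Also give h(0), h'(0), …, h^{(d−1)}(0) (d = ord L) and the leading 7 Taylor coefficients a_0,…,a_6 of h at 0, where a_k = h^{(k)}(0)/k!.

f: a_k = 0, 12, -24, 64, -192, 3072/5, -2048, …
g: a_k = 1, 1/2, -1/8, 1/16, -5/128, 7/256, -21/1024, …
f+g: L₀ = lclm(L_f,L_g), ord ≤ 2+1.
h=∫₀ˣh₀: take L = L₀·Dx.
L = (52 + 16·x)·Dx^2 + (125 + 232·x + 80·x^2)·Dx^3 + (14 + 78·x + 96·x^2 + 32·x^3)·Dx^4  (order 4).
h: a_k = 0, 1, 25/4, -193/24, 1025/64, -24581/640, 786467/7680, …
ICs: h(0) = 0, h′(0) = 1, h′′(0) = 25/2, h′′′(0) = -193/4.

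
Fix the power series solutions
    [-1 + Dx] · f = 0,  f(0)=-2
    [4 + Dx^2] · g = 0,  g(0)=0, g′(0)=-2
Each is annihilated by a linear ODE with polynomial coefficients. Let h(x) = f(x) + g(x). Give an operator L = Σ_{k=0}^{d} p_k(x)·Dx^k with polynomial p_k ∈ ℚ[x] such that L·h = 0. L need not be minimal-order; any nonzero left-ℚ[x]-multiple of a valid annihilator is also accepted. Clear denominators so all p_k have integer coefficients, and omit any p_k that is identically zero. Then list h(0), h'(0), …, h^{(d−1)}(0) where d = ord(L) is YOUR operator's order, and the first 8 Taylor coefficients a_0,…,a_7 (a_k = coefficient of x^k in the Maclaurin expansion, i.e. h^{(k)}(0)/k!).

f: a_k = -2, -2, -1, -1/3, -1/12, -1/60, -1/360, -1/2520, …
g: a_k = 0, -2, 0, 4/3, 0, -4/15, 0, 8/315, …
Weyl lclm of L_f,L_g ⇒ L₀ (ord ≤ 3).
L = -4 + 4·Dx - Dx^2 + Dx^3  (order 3).
h: a_k = -2, -4, -1, 1, -1/12, -17/60, -1/360, 1/40, …
ICs: h(0) = -2, h′(0) = -4, h′′(0) = -2.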